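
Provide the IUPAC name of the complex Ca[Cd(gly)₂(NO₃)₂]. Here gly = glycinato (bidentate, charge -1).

The 1 calcium counter-ion carries a total charge of +2, so each complex ion is 2−.
Ligand charges: 2×glycinato (-1 each), 2×nitrato (-1 each); total -4. So Cd + (-4) = 2−, giving Cd = +2.
Ligands are named alphabetically: glycinato before nitrato.
The complex ion is anionic, so cadmium takes the -ate form cadmate(II).

calcium bis(glycinato)dinitratocadmate(II)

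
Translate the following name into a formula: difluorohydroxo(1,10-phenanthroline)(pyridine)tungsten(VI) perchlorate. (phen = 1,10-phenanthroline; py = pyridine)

Ligands: 1 1,10-phenanthroline (phen, neutral), 2 fluoro (F, -1), 1 pyridine (py, neutral), 1 hydroxo (OH, -1). Ligand charge sum = -3.
Charge balance with perchlorate (-1) requires 1 complex ion per 3 perchlorate.

[WF2(OH)(phen)(py)](ClO4)3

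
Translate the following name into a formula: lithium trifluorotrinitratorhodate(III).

Li3[RhF3(NO3)3]

Ligands: 3 fluoro (F, -1), 3 nitrato (NO3, -1). Ligand charge sum = -6.
Charge balance with lithium (+1) requires 1 complex ion per 3 lithium.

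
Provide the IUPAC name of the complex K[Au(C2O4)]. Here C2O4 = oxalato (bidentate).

potassium oxalatoaurate(I)

The 1 potassium counter-ion carries a total charge of +1, so each complex ion is 1−.
Ligand charges: 1×oxalato (-2 each); total -2. So Au + (-2) = 1−, giving Au = +1.
The complex ion is anionic, so gold takes the -ate form aurate(I).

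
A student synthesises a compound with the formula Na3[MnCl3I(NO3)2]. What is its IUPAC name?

The 3 sodium counter-ions carry a total charge of +3, so each complex ion is 3−.
Ligand charges: 3×chloro (-1 each), 2×nitrato (-1 each), 1×iodo (-1 each); total -6. So Mn + (-6) = 3−, giving Mn = +3.
The complex ion is anionic, so manganese takes the -ate form manganate(III).

sodium trichloroiododinitratomanganate(III)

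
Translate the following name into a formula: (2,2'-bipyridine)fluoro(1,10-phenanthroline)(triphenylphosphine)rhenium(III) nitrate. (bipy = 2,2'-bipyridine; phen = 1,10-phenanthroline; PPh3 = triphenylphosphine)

[Re(bipy)F(phen)(PPh3)](NO3)2

Ligands: 1 2,2'-bipyridine (bipy, neutral), 1 1,10-phenanthroline (phen, neutral), 1 triphenylphosphine (PPh3, neutral), 1 fluoro (F, -1). Ligand charge sum = -1.
Charge balance with nitrate (-1) requires 1 complex ion per 2 nitrate.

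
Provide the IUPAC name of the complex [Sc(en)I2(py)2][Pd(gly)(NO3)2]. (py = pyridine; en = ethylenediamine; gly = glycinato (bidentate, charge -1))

(ethylenediamine)diiodobis(pyridine)scandium(III) (glycinato)dinitratopalladate(II)

Both ions are complex: the cation is named first with the plain metal name, the anion second with the -ate form; each ion's ligands are alphabetised independently.
Scandium is always +3 in its complexes; the cation's ligand charges sum to -2, so the complex cation is 1+.
A 1:1 salt means the anion carries the equal and opposite charge, 1−.
Anion: ligand charges sum to -3; for the ion to be 1−, Pd = +2.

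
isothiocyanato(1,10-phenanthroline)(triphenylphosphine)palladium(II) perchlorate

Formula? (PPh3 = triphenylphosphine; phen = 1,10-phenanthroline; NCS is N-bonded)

Ligands: 1 triphenylphosphine (PPh3, neutral), 1 1,10-phenanthroline (phen, neutral), 1 isothiocyanato (NCS, -1). Ligand charge sum = -1.
With Pd in oxidation state +2, the complex ion is [Pd...]^1+.
Charge balance with perchlorate (-1) requires 1 complex ion per 1 perchlorate.

[Pd(NCS)(phen)(PPh3)]ClO4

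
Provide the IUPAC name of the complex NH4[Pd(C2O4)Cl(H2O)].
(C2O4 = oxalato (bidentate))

The 1 ammonium counter-ion carries a total charge of +1, so each complex ion is 1−.
Ligand charges: 1×oxalato (-2 each), 1×aqua (neutral), 1×chloro (-1 each); total -3. So Pd + (-3) = 1−, giving Pd = +2.
Ligands are named alphabetically: aqua before chloro before oxalato.
The complex ion is anionic, so palladium takes the -ate form palladate(II).

ammonium aquachlorooxalatopalladate(II)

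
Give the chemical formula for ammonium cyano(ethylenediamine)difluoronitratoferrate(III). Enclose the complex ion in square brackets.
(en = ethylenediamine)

Ligands: 2 fluoro (F, -1), 1 cyano (CN, -1), 1 nitrato (NO3, -1), 1 ethylenediamine (en, neutral). Ligand charge sum = -4.
Charge balance with ammonium (+1) requires 1 complex ion per 1 ammonium.

NH4[Fe(CN)(en)F2(NO3)]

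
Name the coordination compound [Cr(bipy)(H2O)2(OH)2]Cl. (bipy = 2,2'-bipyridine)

The 1 chloride counter-ion carries a total charge of -1, so each complex ion is 1+.
Ligand charges: 2×aqua (neutral), 1×2,2'-bipyridine (neutral), 2×hydroxo (-1 each); total -2. So Cr + (-2) = 1+, giving Cr = +3.
Ligands are named alphabetically: aqua before bipyridine before hydroxo.

diaqua(2,2'-bipyridine)dihydroxochromium(III) chloride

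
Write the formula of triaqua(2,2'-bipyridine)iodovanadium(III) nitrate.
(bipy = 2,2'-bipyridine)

[V(bipy)(H2O)3I](NO3)2

Ligands: 1 2,2'-bipyridine (bipy, neutral), 3 aqua (H2O, neutral), 1 iodo (I, -1). Ligand charge sum = -1.
Charge balance with nitrate (-1) requires 1 complex ion per 2 nitrate.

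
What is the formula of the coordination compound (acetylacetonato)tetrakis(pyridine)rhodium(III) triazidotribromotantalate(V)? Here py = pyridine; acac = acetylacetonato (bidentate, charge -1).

[Rh(acac)(py)4][TaBr3(N3)3]2

Cation [Rh…]: ligand charges -1, Rh(III) ⇒ ion charge 2+.
Anion [Ta…]: ligand charges -6, Ta(V) ⇒ ion charge 1−.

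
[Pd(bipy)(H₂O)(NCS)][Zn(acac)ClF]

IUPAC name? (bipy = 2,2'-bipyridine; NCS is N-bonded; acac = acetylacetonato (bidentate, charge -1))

aqua(2,2'-bipyridine)isothiocyanatopalladium(II) (acetylacetonato)chlorofluorozincate(II)

Zinc is always +2 in its complexes; the anion's ligand charges sum to -3, so the complex anion is 1−.
A 1:1 salt means the cation carries the equal and opposite charge, 1+.
Cation: ligand charges sum to -1; for the ion to be 1+, Pd = +2.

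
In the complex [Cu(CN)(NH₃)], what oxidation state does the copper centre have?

+1

No counter-ion: the bracketed complex is neutral.
Ligand charges: 1×NH3 neutral; 1×CN = -1; sum -1.
Cu + (-1) = 0 ⇒ Cu is +1.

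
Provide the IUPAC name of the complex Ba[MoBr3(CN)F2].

barium tribromocyanodifluoromolybdate(IV)

The 1 barium counter-ion carries a total charge of +2, so each complex ion is 2−.
Ligand charges: 1×cyano (-1 each), 3×bromo (-1 each), 2×fluoro (-1 each); total -6. So Mo + (-6) = 2−, giving Mo = +4.
Ligands are named alphabetically: bromo before cyano before fluoro.
The complex ion is anionic, so molybdenum takes the -ate form molybdate(IV).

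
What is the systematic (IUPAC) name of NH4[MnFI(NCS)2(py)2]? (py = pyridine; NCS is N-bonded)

The 1 ammonium counter-ion carries a total charge of +1, so each complex ion is 1−.
Ligand charges: 2×pyridine (neutral), 1×iodo (-1 each), 2×isothiocyanato (-1 each), 1×fluoro (-1 each); total -4. So Mn + (-4) = 1−, giving Mn = +3.
The complex ion is anionic, so manganese takes the -ate form manganate(III).

ammonium fluoroiododiisothiocyanatobis(pyridine)manganate(III)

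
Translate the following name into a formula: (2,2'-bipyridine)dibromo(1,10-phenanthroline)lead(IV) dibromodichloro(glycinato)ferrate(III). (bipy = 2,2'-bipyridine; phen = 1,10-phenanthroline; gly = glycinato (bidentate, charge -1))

Cation [Pb…]: ligand charges -2, Pb(IV) ⇒ ion charge 2+.
Anion [Fe…]: ligand charges -5, Fe(III) ⇒ ion charge 2−.
One 2+ cation balances one 2− anion.

[Pb(bipy)Br2(phen)][FeBr2Cl2(gly)]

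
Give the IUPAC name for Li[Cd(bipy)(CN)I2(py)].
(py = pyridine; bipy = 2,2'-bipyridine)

lithium (2,2'-bipyridine)cyanodiiodo(pyridine)cadmate(II)

The 1 lithium counter-ion carries a total charge of +1, so each complex ion is 1−.
Ligand charges: 1×cyano (-1 each), 2×iodo (-1 each), 1×pyridine (neutral), 1×2,2'-bipyridine (neutral); total -3. So Cd + (-3) = 1−, giving Cd = +2.
Ligands are named alphabetically: bipyridine before cyano before iodo before pyridine.
The complex ion is anionic, so cadmium takes the -ate form cadmate(II).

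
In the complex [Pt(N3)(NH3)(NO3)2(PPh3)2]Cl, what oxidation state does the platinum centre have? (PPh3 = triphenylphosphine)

1 chloride outside the brackets (-1 each) → the complex ion is 1+.
Ligand charges: 1×NH3 neutral; 1×N3 = -1; 2×PPh3 neutral; 2×NO3 = -2; sum -3.
Pt + (-3) = 1+ ⇒ Pt is +4.

+4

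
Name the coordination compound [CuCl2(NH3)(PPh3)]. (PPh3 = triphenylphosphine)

There is no counter-ion, so the complex is neutral overall.
Ligand charges: 1×ammine (neutral), 1×triphenylphosphine (neutral), 2×chloro (-1 each); total -2. So Cu + (-2) = 0, giving Cu = +2.
Ligands are named alphabetically: ammine before chloro before triphenylphosphine.

amminedichloro(triphenylphosphine)copper(II)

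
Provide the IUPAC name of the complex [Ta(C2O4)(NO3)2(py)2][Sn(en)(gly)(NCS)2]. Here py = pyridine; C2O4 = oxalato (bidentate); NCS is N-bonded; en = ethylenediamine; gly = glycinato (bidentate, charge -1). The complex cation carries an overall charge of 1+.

dinitratooxalatobis(pyridine)tantalum(V) (ethylenediamine)(glycinato)diisothiocyanatostannate(II)

Both ions are complex: the cation is named first with the plain metal name, the anion second with the -ate form; each ion's ligands are alphabetised independently.
The complex cation is given as 1+; its ligand charges sum to -4, so Ta = +5.
A 1:1 salt means the anion carries the equal and opposite charge, 1−.
Anion: ligand charges sum to -3; for the ion to be 1−, Sn = +2.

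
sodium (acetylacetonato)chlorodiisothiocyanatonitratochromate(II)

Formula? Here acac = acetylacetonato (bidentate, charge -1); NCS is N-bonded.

Na3[Cr(acac)Cl(NCS)2(NO3)]

Ligands: 1 nitrato (NO3, -1), 1 chloro (Cl, -1), 1 acetylacetonato (acac, -1), 2 isothiocyanato (NCS, -1). Ligand charge sum = -5.
Charge balance with sodium (+1) requires 1 complex ion per 3 sodium.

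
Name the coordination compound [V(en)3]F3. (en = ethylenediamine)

tris(ethylenediamine)vanadium(III) fluoride

The 3 fluoride counter-ions carry a total charge of -3, so each complex ion is 3+.
Ligand charges: 3×ethylenediamine (neutral); total 0. So V + (0) = 3+, giving V = +3.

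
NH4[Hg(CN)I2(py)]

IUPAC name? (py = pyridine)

The 1 ammonium counter-ion carries a total charge of +1, so each complex ion is 1−.
Ligand charges: 2×iodo (-1 each), 1×pyridine (neutral), 1×cyano (-1 each); total -3. So Hg + (-3) = 1−, giving Hg = +2.
Ligands are named alphabetically: cyano before iodo before pyridine.
The complex ion is anionic, so mercury takes the -ate form mercurate(II).

ammonium cyanodiiodo(pyridine)mercurate(II)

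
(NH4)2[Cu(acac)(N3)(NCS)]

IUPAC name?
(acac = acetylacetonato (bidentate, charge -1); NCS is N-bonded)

ammonium (acetylacetonato)azidoisothiocyanatocuprate(I)

The 2 ammonium counter-ions carry a total charge of +2, so each complex ion is 2−.
Ligand charges: 1×azido (-1 each), 1×acetylacetonato (-1 each), 1×isothiocyanato (-1 each); total -3. So Cu + (-3) = 2−, giving Cu = +1.
Ligands are named alphabetically: acetylacetonato before azido before isothiocyanato.
The complex ion is anionic, so copper takes the -ate form cuprate(I).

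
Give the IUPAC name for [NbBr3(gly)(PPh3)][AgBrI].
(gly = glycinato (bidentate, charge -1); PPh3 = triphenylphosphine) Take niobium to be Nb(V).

Both ions are complex: the cation is named first with the plain metal name, the anion second with the -ate form; each ion's ligands are alphabetised independently.
Nb is given as +5; the cation's ligand charges sum to -4, so the complex cation is 1+.
A 1:1 salt means the anion carries the equal and opposite charge, 1−.
Anion: ligand charges sum to -2; for the ion to be 1−, Ag = +1.

tribromo(glycinato)(triphenylphosphine)niobium(V) bromoiodoargentate(I)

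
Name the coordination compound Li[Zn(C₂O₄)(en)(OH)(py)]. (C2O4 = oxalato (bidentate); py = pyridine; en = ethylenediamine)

lithium (ethylenediamine)hydroxooxalato(pyridine)zincate(II)

The 1 lithium counter-ion carries a total charge of +1, so each complex ion is 1−.
Ligand charges: 1×oxalato (-2 each), 1×hydroxo (-1 each), 1×pyridine (neutral), 1×ethylenediamine (neutral); total -3. So Zn + (-3) = 1−, giving Zn = +2.
Ligands are named alphabetically: ethylenediamine before hydroxo before oxalato before pyridine.
The complex ion is anionic, so zinc takes the -ate form zincate(II).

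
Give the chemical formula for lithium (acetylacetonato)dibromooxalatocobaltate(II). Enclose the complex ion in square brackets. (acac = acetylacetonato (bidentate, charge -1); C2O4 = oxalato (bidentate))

Li3[Co(acac)Br2(C2O4)]

Ligands: 2 bromo (Br, -1), 1 acetylacetonato (acac, -1), 1 oxalato (C2O4, -2). Ligand charge sum = -5.
With Co in oxidation state +2, the complex ion is [Co...]^3−.
Charge balance with lithium (+1) requires 1 complex ion per 3 lithium.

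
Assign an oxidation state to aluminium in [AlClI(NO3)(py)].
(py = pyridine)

No counter-ion: the bracketed complex is neutral.
Ligand charges: 1×Cl = -1; 1×NO3 = -1; 1×I = -1; 1×py neutral; sum -3.
Al + (-3) = 0 ⇒ Al is +3.

+3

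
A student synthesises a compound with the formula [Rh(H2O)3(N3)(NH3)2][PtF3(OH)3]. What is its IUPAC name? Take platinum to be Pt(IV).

diamminetriaquaazidorhodium(III) trifluorotrihydroxoplatinate(IV)

Pt is given as +4; the anion's ligand charges sum to -6, so the complex anion is 2−.
A 1:1 salt means the cation carries the equal and opposite charge, 2+.
Cation: ligand charges sum to -1; for the ion to be 2+, Rh = +3.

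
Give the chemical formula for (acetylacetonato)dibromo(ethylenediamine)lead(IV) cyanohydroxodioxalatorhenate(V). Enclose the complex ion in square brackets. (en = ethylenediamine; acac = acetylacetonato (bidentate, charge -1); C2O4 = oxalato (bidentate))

[Pb(acac)Br2(en)][Re(C2O4)2(CN)(OH)]

Cation [Pb…]: ligand charges -3, Pb(IV) ⇒ ion charge 1+.
Anion [Re…]: ligand charges -6, Re(V) ⇒ ion charge 1−.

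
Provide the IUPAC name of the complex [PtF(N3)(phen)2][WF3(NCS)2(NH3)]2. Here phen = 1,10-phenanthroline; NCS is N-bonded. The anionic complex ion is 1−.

The complex anion is given as 1−; its ligand charges sum to -5, so W = +4.
With 2 anions per cation, the cation must be 2×1 = 2+.
Cation: ligand charges sum to -2; for the ion to be 2+, Pt = +4.

azidofluorobis(1,10-phenanthroline)platinum(IV) amminetrifluorodiisothiocyanatotungstate(IV)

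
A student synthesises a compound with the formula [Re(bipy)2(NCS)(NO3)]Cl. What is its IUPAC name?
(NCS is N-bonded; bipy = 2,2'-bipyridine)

bis(2,2'-bipyridine)isothiocyanatonitratorhenium(III) chloride

The 1 chloride counter-ion carries a total charge of -1, so each complex ion is 1+.
Ligand charges: 1×isothiocyanato (-1 each), 2×2,2'-bipyridine (neutral), 1×nitrato (-1 each); total -2. So Re + (-2) = 1+, giving Re = +3.
Ligands are named alphabetically: bipyridine before isothiocyanato before nitrato.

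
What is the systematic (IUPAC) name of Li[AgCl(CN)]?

The 1 lithium counter-ion carries a total charge of +1, so each complex ion is 1−.
Ligand charges: 1×cyano (-1 each), 1×chloro (-1 each); total -2. So Ag + (-2) = 1−, giving Ag = +1.
The complex ion is anionic, so silver takes the -ate form argentate(I).

lithium chlorocyanoargentate(I)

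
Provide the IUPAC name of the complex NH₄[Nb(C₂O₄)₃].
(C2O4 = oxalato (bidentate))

The 1 ammonium counter-ion carries a total charge of +1, so each complex ion is 1−.
Ligand charges: 3×oxalato (-2 each); total -6. So Nb + (-6) = 1−, giving Nb = +5.
The complex ion is anionic, so niobium takes the -ate form niobate(V).

ammonium trioxalatoniobate(V)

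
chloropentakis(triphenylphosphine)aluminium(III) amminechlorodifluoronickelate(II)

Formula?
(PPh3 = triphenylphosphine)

[AlCl(PPh3)5][NiClF2(NH3)]2

Cation [Al…]: ligand charges -1, Al(III) ⇒ ion charge 2+.
Anion [Ni…]: ligand charges -3, Ni(II) ⇒ ion charge 1−.
One 2+ cation requires 2 of the 1− anion.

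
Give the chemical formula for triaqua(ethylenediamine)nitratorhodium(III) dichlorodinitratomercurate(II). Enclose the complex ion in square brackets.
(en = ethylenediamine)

Cation [Rh…]: ligand charges -1, Rh(III) ⇒ ion charge 2+.
Anion [Hg…]: ligand charges -4, Hg(II) ⇒ ion charge 2−.
One 2+ cation balances one 2− anion.

[Rh(en)(H2O)3(NO3)][HgCl2(NO3)2]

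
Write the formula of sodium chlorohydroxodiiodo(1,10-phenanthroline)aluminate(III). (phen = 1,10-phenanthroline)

Na[AlClI2(OH)(phen)]

Ligands: 1 chloro (Cl, -1), 2 iodo (I, -1), 1 1,10-phenanthroline (phen, neutral), 1 hydroxo (OH, -1). Ligand charge sum = -4.
With Al in oxidation state +3, the complex ion is [Al...]^1−.
Charge balance with sodium (+1) requires 1 complex ion per 1 sodium.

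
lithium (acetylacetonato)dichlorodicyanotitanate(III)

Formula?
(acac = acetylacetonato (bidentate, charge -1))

Li2[Ti(acac)Cl2(CN)2]

Ligands: 1 acetylacetonato (acac, -1), 2 cyano (CN, -1), 2 chloro (Cl, -1). Ligand charge sum = -5.
With Ti in oxidation state +3, the complex ion is [Ti...]^2−.
Charge balance with lithium (+1) requires 1 complex ion per 2 lithium.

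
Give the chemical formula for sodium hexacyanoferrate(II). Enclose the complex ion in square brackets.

Na4[Fe(CN)6]

Ligands: 6 cyano (CN, -1). Ligand charge sum = -6.
With Fe in oxidation state +2, the complex ion is [Fe...]^4−.
Charge balance with sodium (+1) requires 1 complex ion per 4 sodium.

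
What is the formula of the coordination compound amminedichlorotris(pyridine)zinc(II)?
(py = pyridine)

Ligands: 1 ammine (NH3, neutral), 3 pyridine (py, neutral), 2 chloro (Cl, -1). Ligand charge sum = -2.
With Zn in oxidation state +2, the complex ion is [Zn...].

[ZnCl2(NH3)(py)3]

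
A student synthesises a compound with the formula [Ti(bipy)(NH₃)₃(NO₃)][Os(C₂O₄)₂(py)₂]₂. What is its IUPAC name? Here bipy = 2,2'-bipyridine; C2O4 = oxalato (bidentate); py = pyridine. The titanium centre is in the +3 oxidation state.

triammine(2,2'-bipyridine)nitratotitanium(III) dioxalatobis(pyridine)osmate(III)

Both ions are complex: the cation is named first with the plain metal name, the anion second with the -ate form; each ion's ligands are alphabetised independently.
Ti is given as +3; the cation's ligand charges sum to -1, so the complex cation is 2+.
With 2 anions per cation, each anion must be 2/2 = 1−.
Anion: ligand charges sum to -4; for the ion to be 1−, Os = +3.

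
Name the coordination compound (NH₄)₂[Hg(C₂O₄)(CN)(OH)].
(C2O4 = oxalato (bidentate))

The 2 ammonium counter-ions carry a total charge of +2, so each complex ion is 2−.
Ligand charges: 1×cyano (-1 each), 1×hydroxo (-1 each), 1×oxalato (-2 each); total -4. So Hg + (-4) = 2−, giving Hg = +2.
The complex ion is anionic, so mercury takes the -ate form mercurate(II).

ammonium cyanohydroxooxalatomercurate(II)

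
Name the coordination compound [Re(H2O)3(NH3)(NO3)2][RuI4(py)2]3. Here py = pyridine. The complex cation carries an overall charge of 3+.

Both ions are complex: the cation is named first with the plain metal name, the anion second with the -ate form; each ion's ligands are alphabetised independently.
The complex cation is given as 3+; its ligand charges sum to -2, so Re = +5.
With 3 anions per cation, each anion must be 3/3 = 1−.
Anion: ligand charges sum to -4; for the ion to be 1−, Ru = +3.

amminetriaquadinitratorhenium(V) tetraiodobis(pyridine)ruthenate(III)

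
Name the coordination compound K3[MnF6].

potassium hexafluoromanganate(III)

The 3 potassium counter-ions carry a total charge of +3, so each complex ion is 3−.
Ligand charges: 6×fluoro (-1 each); total -6. So Mn + (-6) = 3−, giving Mn = +3.
The complex ion is anionic, so manganese takes the -ate form manganate(III).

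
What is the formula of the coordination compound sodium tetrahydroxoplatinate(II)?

Ligands: 4 hydroxo (OH, -1). Ligand charge sum = -4.
Charge balance with sodium (+1) requires 1 complex ion per 2 sodium.

Na2[Pt(OH)4]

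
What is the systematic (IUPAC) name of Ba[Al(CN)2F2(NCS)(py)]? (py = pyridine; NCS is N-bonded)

The 1 barium counter-ion carries a total charge of +2, so each complex ion is 2−.
Ligand charges: 2×fluoro (-1 each), 1×pyridine (neutral), 2×cyano (-1 each), 1×isothiocyanato (-1 each); total -5. So Al + (-5) = 2−, giving Al = +3.
Ligands are named alphabetically: cyano before fluoro before isothiocyanato before pyridine.
The complex ion is anionic, so aluminium takes the -ate form aluminate(III).

barium dicyanodifluoroisothiocyanato(pyridine)aluminate(III)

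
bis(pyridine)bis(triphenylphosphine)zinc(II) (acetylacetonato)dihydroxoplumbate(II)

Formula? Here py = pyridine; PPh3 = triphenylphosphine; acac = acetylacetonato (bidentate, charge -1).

Cation [Zn…]: ligand charges 0, Zn(II) ⇒ ion charge 2+.
Anion [Pb…]: ligand charges -3, Pb(II) ⇒ ion charge 1−.
One 2+ cation requires 2 of the 1− anion.

[Zn(PPh3)2(py)2][Pb(acac)(OH)2]2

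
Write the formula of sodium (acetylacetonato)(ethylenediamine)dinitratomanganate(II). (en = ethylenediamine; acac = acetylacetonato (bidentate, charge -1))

Ligands: 1 ethylenediamine (en, neutral), 2 nitrato (NO3, -1), 1 acetylacetonato (acac, -1). Ligand charge sum = -3.
Charge balance with sodium (+1) requires 1 complex ion per 1 sodium.

Na[Mn(acac)(en)(NO3)2]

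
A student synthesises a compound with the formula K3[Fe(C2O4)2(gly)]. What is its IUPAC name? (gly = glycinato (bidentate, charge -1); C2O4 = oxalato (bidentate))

The 3 potassium counter-ions carry a total charge of +3, so each complex ion is 3−.
Ligand charges: 1×glycinato (-1 each), 2×oxalato (-2 each); total -5. So Fe + (-5) = 3−, giving Fe = +2.
The complex ion is anionic, so iron takes the -ate form ferrate(II).

potassium (glycinato)dioxalatoferrate(II)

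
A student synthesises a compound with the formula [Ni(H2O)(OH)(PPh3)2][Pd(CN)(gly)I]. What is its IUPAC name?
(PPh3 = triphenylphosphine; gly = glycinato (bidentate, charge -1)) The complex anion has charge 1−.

Both ions are complex: the cation is named first with the plain metal name, the anion second with the -ate form; each ion's ligands are alphabetised independently.
The complex anion is given as 1−; its ligand charges sum to -3, so Pd = +2.
A 1:1 salt means the cation carries the equal and opposite charge, 1+.
Cation: ligand charges sum to -1; for the ion to be 1+, Ni = +2.

aquahydroxobis(triphenylphosphine)nickel(II) cyano(glycinato)iodopalladate(II)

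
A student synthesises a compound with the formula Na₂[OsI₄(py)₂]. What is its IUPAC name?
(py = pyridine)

The 2 sodium counter-ions carry a total charge of +2, so each complex ion is 2−.
Ligand charges: 4×iodo (-1 each), 2×pyridine (neutral); total -4. So Os + (-4) = 2−, giving Os = +2.
Ligands are named alphabetically: iodo before pyridine.
The complex ion is anionic, so osmium takes the -ate form osmate(II).

sodium tetraiodobis(pyridine)osmate(II)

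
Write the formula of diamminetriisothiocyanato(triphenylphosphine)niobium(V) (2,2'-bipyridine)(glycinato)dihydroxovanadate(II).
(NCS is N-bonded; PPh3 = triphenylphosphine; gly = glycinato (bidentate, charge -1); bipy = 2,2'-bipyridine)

[Nb(NCS)3(NH3)2(PPh3)][V(bipy)(gly)(OH)2]2

Cation [Nb…]: ligand charges -3, Nb(V) ⇒ ion charge 2+.
Anion [V…]: ligand charges -3, V(II) ⇒ ion charge 1−.
One 2+ cation requires 2 of the 1− anion.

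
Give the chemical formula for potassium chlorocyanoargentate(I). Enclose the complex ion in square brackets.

Ligands: 1 chloro (Cl, -1), 1 cyano (CN, -1). Ligand charge sum = -2.
Charge balance with potassium (+1) requires 1 complex ion per 1 potassium.

K[AgCl(CN)]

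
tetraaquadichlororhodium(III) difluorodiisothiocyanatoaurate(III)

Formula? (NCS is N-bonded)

Cation [Rh…]: ligand charges -2, Rh(III) ⇒ ion charge 1+.
Anion [Au…]: ligand charges -4, Au(III) ⇒ ion charge 1−.

[RhCl2(H2O)4][AuF2(NCS)2]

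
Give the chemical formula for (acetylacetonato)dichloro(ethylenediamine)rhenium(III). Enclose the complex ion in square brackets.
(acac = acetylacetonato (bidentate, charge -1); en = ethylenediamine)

Ligands: 1 acetylacetonato (acac, -1), 1 ethylenediamine (en, neutral), 2 chloro (Cl, -1). Ligand charge sum = -3.
With Re in oxidation state +3, the complex ion is [Re...].

[Re(acac)Cl2(en)]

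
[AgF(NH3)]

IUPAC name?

amminefluorosilver(I)

There is no counter-ion, so the complex is neutral overall.
Ligand charges: 1×fluoro (-1 each), 1×ammine (neutral); total -1. So Ag + (-1) = 0, giving Ag = +1.
Ligands are named alphabetically: ammine before fluoro.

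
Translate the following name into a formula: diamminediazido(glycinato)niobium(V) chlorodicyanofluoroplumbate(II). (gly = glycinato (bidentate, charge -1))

[Nb(gly)(N3)2(NH3)2][PbCl(CN)2F]

Cation [Nb…]: ligand charges -3, Nb(V) ⇒ ion charge 2+.
Anion [Pb…]: ligand charges -4, Pb(II) ⇒ ion charge 2−.
One 2+ cation balances one 2− anion.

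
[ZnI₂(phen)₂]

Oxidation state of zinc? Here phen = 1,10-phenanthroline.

No counter-ion: the bracketed complex is neutral.
Ligand charges: 2×I = -2; 2×phen neutral; sum -2.
Zn + (-2) = 0 ⇒ Zn is +2.

+2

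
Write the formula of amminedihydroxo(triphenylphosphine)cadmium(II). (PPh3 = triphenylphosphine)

Ligands: 1 triphenylphosphine (PPh3, neutral), 2 hydroxo (OH, -1), 1 ammine (NH3, neutral). Ligand charge sum = -2.
With Cd in oxidation state +2, the complex ion is [Cd...].

[Cd(NH3)(OH)2(PPh3)]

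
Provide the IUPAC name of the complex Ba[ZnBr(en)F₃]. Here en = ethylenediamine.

The 1 barium counter-ion carries a total charge of +2, so each complex ion is 2−.
Ligand charges: 3×fluoro (-1 each), 1×bromo (-1 each), 1×ethylenediamine (neutral); total -4. So Zn + (-4) = 2−, giving Zn = +2.
The complex ion is anionic, so zinc takes the -ate form zincate(II).

barium bromo(ethylenediamine)trifluorozincate(II)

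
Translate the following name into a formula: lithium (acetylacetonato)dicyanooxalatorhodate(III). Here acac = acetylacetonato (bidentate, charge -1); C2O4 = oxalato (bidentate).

Ligands: 1 acetylacetonato (acac, -1), 2 cyano (CN, -1), 1 oxalato (C2O4, -2). Ligand charge sum = -5.
With Rh in oxidation state +3, the complex ion is [Rh...]^2−.
Charge balance with lithium (+1) requires 1 complex ion per 2 lithium.

Li2[Rh(acac)(C2O4)(CN)2]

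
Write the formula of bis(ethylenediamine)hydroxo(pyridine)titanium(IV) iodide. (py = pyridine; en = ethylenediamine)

Ligands: 1 pyridine (py, neutral), 2 ethylenediamine (en, neutral), 1 hydroxo (OH, -1). Ligand charge sum = -1.
With Ti in oxidation state +4, the complex ion is [Ti...]^3+.
Charge balance with iodide (-1) requires 1 complex ion per 3 iodide.

[Ti(en)2(OH)(py)]I3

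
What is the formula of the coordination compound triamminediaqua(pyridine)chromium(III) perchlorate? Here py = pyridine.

[Cr(H2O)2(NH3)3(py)](ClO4)3

Ligands: 2 aqua (H2O, neutral), 3 ammine (NH3, neutral), 1 pyridine (py, neutral). Ligand charge sum = 0.
With Cr in oxidation state +3, the complex ion is [Cr...]^3+.
Charge balance with perchlorate (-1) requires 1 complex ion per 3 perchlorate.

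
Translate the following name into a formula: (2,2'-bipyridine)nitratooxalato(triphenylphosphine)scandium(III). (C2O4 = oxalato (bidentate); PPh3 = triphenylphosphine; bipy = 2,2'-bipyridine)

[Sc(bipy)(C2O4)(NO3)(PPh3)]

Ligands: 1 oxalato (C2O4, -2), 1 triphenylphosphine (PPh3, neutral), 1 2,2'-bipyridine (bipy, neutral), 1 nitrato (NO3, -1). Ligand charge sum = -3.
With Sc in oxidation state +3, the complex ion is [Sc...].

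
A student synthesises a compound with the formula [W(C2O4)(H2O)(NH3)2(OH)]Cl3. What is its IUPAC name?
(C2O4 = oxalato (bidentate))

diammineaquahydroxooxalatotungsten(VI) chloride

The 3 chloride counter-ions carry a total charge of -3, so each complex ion is 3+.
Ligand charges: 1×oxalato (-2 each), 1×hydroxo (-1 each), 2×ammine (neutral), 1×aqua (neutral); total -3. So W + (-3) = 3+, giving W = +6.
Ligands are named alphabetically: ammine before aqua before hydroxo before oxalato.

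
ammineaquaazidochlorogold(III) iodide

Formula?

[AuCl(H2O)(N3)(NH3)]I

Ligands: 1 aqua (H2O, neutral), 1 ammine (NH3, neutral), 1 chloro (Cl, -1), 1 azido (N3, -1). Ligand charge sum = -2.
Charge balance with iodide (-1) requires 1 complex ion per 1 iodide.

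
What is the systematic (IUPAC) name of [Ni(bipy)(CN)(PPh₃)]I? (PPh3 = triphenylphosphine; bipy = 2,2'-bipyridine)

The 1 iodide counter-ion carries a total charge of -1, so each complex ion is 1+.
Ligand charges: 1×cyano (-1 each), 1×triphenylphosphine (neutral), 1×2,2'-bipyridine (neutral); total -1. So Ni + (-1) = 1+, giving Ni = +2.
Ligands are named alphabetically: bipyridine before cyano before triphenylphosphine.

(2,2'-bipyridine)cyano(triphenylphosphine)nickel(II) iodide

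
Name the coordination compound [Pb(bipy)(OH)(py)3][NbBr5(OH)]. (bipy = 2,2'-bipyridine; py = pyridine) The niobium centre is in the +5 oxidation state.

Both ions are complex: the cation is named first with the plain metal name, the anion second with the -ate form; each ion's ligands are alphabetised independently.
Nb is given as +5; the anion's ligand charges sum to -6, so the complex anion is 1−.
A 1:1 salt means the cation carries the equal and opposite charge, 1+.
Cation: ligand charges sum to -1; for the ion to be 1+, Pb = +2.

(2,2'-bipyridine)hydroxotris(pyridine)lead(II) pentabromohydroxoniobate(V)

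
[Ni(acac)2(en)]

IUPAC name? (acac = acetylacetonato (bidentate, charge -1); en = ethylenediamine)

bis(acetylacetonato)(ethylenediamine)nickel(II)

There is no counter-ion, so the complex is neutral overall.
Ligand charges: 2×acetylacetonato (-1 each), 1×ethylenediamine (neutral); total -2. So Ni + (-2) = 0, giving Ni = +2.
Ligands are named alphabetically: acetylacetonato before ethylenediamine.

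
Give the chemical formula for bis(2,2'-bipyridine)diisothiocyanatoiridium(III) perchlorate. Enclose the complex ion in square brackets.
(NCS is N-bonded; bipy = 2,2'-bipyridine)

Ligands: 2 isothiocyanato (NCS, -1), 2 2,2'-bipyridine (bipy, neutral). Ligand charge sum = -2.
With Ir in oxidation state +3, the complex ion is [Ir...]^1+.
Charge balance with perchlorate (-1) requires 1 complex ion per 1 perchlorate.

[Ir(bipy)2(NCS)2]ClO4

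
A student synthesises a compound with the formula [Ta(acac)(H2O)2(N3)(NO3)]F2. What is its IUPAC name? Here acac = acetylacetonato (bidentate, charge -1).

(acetylacetonato)diaquaazidonitratotantalum(V) fluoride

The 2 fluoride counter-ions carry a total charge of -2, so each complex ion is 2+.
Ligand charges: 1×azido (-1 each), 1×acetylacetonato (-1 each), 1×nitrato (-1 each), 2×aqua (neutral); total -3. So Ta + (-3) = 2+, giving Ta = +5.
Ligands are named alphabetically: acetylacetonato before aqua before azido before nitrato.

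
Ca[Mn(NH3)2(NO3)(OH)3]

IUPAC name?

calcium diamminetrihydroxonitratomanganate(II)

The 1 calcium counter-ion carries a total charge of +2, so each complex ion is 2−.
Ligand charges: 3×hydroxo (-1 each), 1×nitrato (-1 each), 2×ammine (neutral); total -4. So Mn + (-4) = 2−, giving Mn = +2.
Ligands are named alphabetically: ammine before hydroxo before nitrato.
The complex ion is anionic, so manganese takes the -ate form manganate(II).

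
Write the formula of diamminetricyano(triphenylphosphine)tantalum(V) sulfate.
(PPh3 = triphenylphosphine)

Ligands: 3 cyano (CN, -1), 2 ammine (NH3, neutral), 1 triphenylphosphine (PPh3, neutral). Ligand charge sum = -3.
Charge balance with sulfate (-2) requires 1 complex ion per 1 sulfate.

[Ta(CN)3(NH3)2(PPh3)]SO4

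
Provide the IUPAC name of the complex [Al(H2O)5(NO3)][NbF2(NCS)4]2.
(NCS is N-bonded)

pentaaquanitratoaluminium(III) difluorotetraisothiocyanatoniobate(V)

Aluminium is always +3 in its complexes; the cation's ligand charges sum to -1, so the complex cation is 2+.
With 2 anions per cation, each anion must be 2/2 = 1−.
Anion: ligand charges sum to -6; for the ion to be 1−, Nb = +5.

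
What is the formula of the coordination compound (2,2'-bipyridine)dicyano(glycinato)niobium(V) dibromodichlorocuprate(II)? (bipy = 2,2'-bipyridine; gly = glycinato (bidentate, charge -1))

Cation [Nb…]: ligand charges -3, Nb(V) ⇒ ion charge 2+.
Anion [Cu…]: ligand charges -4, Cu(II) ⇒ ion charge 2−.
One 2+ cation balances one 2− anion.

[Nb(bipy)(CN)2(gly)][CuBr2Cl2]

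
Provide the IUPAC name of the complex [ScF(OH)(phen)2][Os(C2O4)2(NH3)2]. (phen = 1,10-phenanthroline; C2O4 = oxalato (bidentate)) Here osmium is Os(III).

Both ions are complex: the cation is named first with the plain metal name, the anion second with the -ate form; each ion's ligands are alphabetised independently.
Os is given as +3; the anion's ligand charges sum to -4, so the complex anion is 1−.
A 1:1 salt means the cation carries the equal and opposite charge, 1+.
Cation: ligand charges sum to -2; for the ion to be 1+, Sc = +3.

fluorohydroxobis(1,10-phenanthroline)scandium(III) diamminedioxalatoosmate(III)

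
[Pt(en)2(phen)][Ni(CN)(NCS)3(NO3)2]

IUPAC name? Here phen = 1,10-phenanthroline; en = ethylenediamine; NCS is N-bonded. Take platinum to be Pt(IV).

Both ions are complex: the cation is named first with the plain metal name, the anion second with the -ate form; each ion's ligands are alphabetised independently.
Pt is given as +4; the cation's ligand charges sum to 0, so the complex cation is 4+.
A 1:1 salt means the anion carries the equal and opposite charge, 4−.
Anion: ligand charges sum to -6; for the ion to be 4−, Ni = +2.

bis(ethylenediamine)(1,10-phenanthroline)platinum(IV) cyanotriisothiocyanatodinitratonickelate(II)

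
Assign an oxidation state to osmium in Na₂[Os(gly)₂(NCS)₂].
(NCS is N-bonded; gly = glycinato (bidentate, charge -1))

+2

2 sodium outside the brackets (+1 each) → the complex ion is 2−.
Ligand charges: 2×NCS = -2; 2×gly = -2; sum -4.
Os + (-4) = 2− ⇒ Os is +2.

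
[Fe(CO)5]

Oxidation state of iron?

0

No counter-ion: the bracketed complex is neutral.
Ligand charges: 5×CO neutral; sum 0.
Fe + (0) = 0 ⇒ Fe is 0.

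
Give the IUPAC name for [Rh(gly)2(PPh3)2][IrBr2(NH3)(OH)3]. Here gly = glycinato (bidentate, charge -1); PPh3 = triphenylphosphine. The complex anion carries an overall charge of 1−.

bis(glycinato)bis(triphenylphosphine)rhodium(III) amminedibromotrihydroxoiridate(IV)

Both ions are complex: the cation is named first with the plain metal name, the anion second with the -ate form; each ion's ligands are alphabetised independently.
The complex anion is given as 1−; its ligand charges sum to -5, so Ir = +4.
A 1:1 salt means the cation carries the equal and opposite charge, 1+.
Cation: ligand charges sum to -2; for the ion to be 1+, Rh = +3.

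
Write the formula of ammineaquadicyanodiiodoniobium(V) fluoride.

Ligands: 2 iodo (I, -1), 1 aqua (H2O, neutral), 2 cyano (CN, -1), 1 ammine (NH3, neutral). Ligand charge sum = -4.
Charge balance with fluoride (-1) requires 1 complex ion per 1 fluoride.

[Nb(CN)2(H2O)I2(NH3)]F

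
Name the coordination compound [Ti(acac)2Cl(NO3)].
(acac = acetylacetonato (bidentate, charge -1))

bis(acetylacetonato)chloronitratotitanium(IV)

There is no counter-ion, so the complex is neutral overall.
Ligand charges: 1×nitrato (-1 each), 1×chloro (-1 each), 2×acetylacetonato (-1 each); total -4. So Ti + (-4) = 0, giving Ti = +4.
Ligands are named alphabetically: acetylacetonato before chloro before nitrato.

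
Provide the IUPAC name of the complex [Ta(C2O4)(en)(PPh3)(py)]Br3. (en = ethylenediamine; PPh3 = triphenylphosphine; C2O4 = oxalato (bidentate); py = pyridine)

(ethylenediamine)oxalato(pyridine)(triphenylphosphine)tantalum(V) bromide

The 3 bromide counter-ions carry a total charge of -3, so each complex ion is 3+.
Ligand charges: 1×ethylenediamine (neutral), 1×triphenylphosphine (neutral), 1×oxalato (-2 each), 1×pyridine (neutral); total -2. So Ta + (-2) = 3+, giving Ta = +5.
Ligands are named alphabetically: ethylenediamine before oxalato before pyridine before triphenylphosphine.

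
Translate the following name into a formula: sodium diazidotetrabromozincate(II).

Na4[ZnBr4(N3)2]

Ligands: 4 bromo (Br, -1), 2 azido (N3, -1). Ligand charge sum = -6.
With Zn in oxidation state +2, the complex ion is [Zn...]^4−.
Charge balance with sodium (+1) requires 1 complex ion per 4 sodium.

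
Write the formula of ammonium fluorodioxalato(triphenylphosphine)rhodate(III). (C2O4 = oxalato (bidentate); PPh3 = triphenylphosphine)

Ligands: 2 oxalato (C2O4, -2), 1 fluoro (F, -1), 1 triphenylphosphine (PPh3, neutral). Ligand charge sum = -5.
With Rh in oxidation state +3, the complex ion is [Rh...]^2−.
Charge balance with ammonium (+1) requires 1 complex ion per 2 ammonium.

(NH4)2[Rh(C2O4)2F(PPh3)]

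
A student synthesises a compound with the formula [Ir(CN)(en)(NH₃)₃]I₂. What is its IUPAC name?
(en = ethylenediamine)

triamminecyano(ethylenediamine)iridium(III) iodide

The 2 iodide counter-ions carry a total charge of -2, so each complex ion is 2+.
Ligand charges: 1×ethylenediamine (neutral), 3×ammine (neutral), 1×cyano (-1 each); total -1. So Ir + (-1) = 2+, giving Ir = +3.
Ligands are named alphabetically: ammine before cyano before ethylenediamine.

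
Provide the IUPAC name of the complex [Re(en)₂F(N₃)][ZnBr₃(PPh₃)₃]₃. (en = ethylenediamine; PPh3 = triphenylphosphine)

Both ions are complex: the cation is named first with the plain metal name, the anion second with the -ate form; each ion's ligands are alphabetised independently.
Zinc is always +2 in its complexes; the anion's ligand charges sum to -3, so the complex anion is 1−.
With 3 anions per cation, the cation must be 3×1 = 3+.
Cation: ligand charges sum to -2; for the ion to be 3+, Re = +5.

azidobis(ethylenediamine)fluororhenium(V) tribromotris(triphenylphosphine)zincate(II)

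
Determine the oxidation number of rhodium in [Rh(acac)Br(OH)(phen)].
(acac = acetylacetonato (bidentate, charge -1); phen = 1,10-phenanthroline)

+3

No counter-ion: the bracketed complex is neutral.
Ligand charges: 1×acac = -1; 1×OH = -1; 1×phen neutral; 1×Br = -1; sum -3.
Rh + (-3) = 0 ⇒ Rh is +3.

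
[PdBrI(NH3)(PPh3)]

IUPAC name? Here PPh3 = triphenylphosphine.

There is no counter-ion, so the complex is neutral overall.
Ligand charges: 1×bromo (-1 each), 1×triphenylphosphine (neutral), 1×ammine (neutral), 1×iodo (-1 each); total -2. So Pd + (-2) = 0, giving Pd = +2.
Ligands are named alphabetically: ammine before bromo before iodo before triphenylphosphine.

amminebromoiodo(triphenylphosphine)palladium(II)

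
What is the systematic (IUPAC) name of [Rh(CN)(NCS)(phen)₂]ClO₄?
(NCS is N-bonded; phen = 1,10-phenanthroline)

The 1 perchlorate counter-ion carries a total charge of -1, so each complex ion is 1+.
Ligand charges: 1×isothiocyanato (-1 each), 1×cyano (-1 each), 2×1,10-phenanthroline (neutral); total -2. So Rh + (-2) = 1+, giving Rh = +3.
Ligands are named alphabetically: cyano before isothiocyanato before phenanthroline.

cyanoisothiocyanatobis(1,10-phenanthroline)rhodium(III) perchlorate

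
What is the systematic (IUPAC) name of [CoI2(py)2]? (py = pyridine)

diiodobis(pyridine)cobalt(II)

There is no counter-ion, so the complex is neutral overall.
Ligand charges: 2×iodo (-1 each), 2×pyridine (neutral); total -2. So Co + (-2) = 0, giving Co = +2.
Ligands are named alphabetically: iodo before pyridine.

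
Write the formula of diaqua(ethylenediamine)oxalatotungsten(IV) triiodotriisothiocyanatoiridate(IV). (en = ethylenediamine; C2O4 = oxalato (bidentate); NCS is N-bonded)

Cation [W…]: ligand charges -2, W(IV) ⇒ ion charge 2+.
Anion [Ir…]: ligand charges -6, Ir(IV) ⇒ ion charge 2−.

[W(C2O4)(en)(H2O)2][IrI3(NCS)3]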